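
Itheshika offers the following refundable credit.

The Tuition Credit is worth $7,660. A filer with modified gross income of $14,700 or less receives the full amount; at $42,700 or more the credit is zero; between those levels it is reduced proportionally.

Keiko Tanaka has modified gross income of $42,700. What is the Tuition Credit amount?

$0

Tuition Credit: $42,700 is at or above $42,700, so the credit is $0.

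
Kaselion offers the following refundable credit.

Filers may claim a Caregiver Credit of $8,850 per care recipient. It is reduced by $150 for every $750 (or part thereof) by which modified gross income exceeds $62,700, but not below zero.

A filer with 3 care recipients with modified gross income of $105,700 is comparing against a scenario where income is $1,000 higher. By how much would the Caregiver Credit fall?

At $105,700 — base = 3 × $8,850 = $26,550. income exceeds $62,700 by $43,000, which is 58 full-or-partial $750 increments; reduction = 58 × $150 = $8,700, leaving $17,850.
At $106,700 — base = 3 × $8,850 = $26,550. income exceeds $62,700 by $44,000, which is 59 full-or-partial $750 increments; reduction = 59 × $150 = $8,850, leaving $17,700.
Lost: $17,850 − $17,700 = $150.

$150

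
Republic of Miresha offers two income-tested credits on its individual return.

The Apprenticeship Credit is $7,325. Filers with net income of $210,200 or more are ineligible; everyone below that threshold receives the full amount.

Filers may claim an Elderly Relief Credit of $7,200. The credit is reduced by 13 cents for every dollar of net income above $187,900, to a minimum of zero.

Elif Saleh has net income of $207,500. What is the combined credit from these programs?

Apprenticeship Credit: $207,500 is below the $210,200 cutoff, so the full $7,325 applies.
Elderly Relief Credit: 13% of the $19,600 excess over $187,900 is $2,548; credit = $7,200 − $2,548 = $4,652.
Total: $7,325 + $4,652 = $11,977.

$11,977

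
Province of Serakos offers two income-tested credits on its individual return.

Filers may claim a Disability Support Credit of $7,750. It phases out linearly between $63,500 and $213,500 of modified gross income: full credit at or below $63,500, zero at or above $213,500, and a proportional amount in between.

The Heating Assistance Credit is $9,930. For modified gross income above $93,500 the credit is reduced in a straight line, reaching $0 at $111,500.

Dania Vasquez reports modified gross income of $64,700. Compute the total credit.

$17,618

Disability Support Credit: $64,700 is $1,200 into a $150,000 phase-out range, leaving 148,800/150,000 of the credit: $7,750 × 148,800/150,000 = $7,688.
Heating Assistance Credit: $64,700 is at or below the $93,500 threshold, so the full $9,930 applies.
Total: $7,688 + $9,930 = $17,618.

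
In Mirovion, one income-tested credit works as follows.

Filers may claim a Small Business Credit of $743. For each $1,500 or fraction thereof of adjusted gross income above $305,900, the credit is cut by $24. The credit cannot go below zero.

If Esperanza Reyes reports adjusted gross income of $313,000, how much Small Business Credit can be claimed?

$623

Small Business Credit: income exceeds $305,900 by $7,100, which is 5 full-or-partial $1,500 increments; reduction = 5 × $24 = $120, leaving $623.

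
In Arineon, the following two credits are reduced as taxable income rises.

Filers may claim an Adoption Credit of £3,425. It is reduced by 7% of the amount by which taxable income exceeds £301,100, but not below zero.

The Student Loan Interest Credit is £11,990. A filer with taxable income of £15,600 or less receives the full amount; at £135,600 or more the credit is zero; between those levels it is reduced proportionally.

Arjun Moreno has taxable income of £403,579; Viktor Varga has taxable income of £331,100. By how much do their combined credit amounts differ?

£1,325

Arjun (£403,579): Adoption Credit: 7% of the £102,479 excess over £301,100 is £7,173.53 ≥ base, so the credit is £0. Student Loan Interest Credit: £403,579 is at or above £135,600, so the credit is £0. total £0 + £0 = £0
Viktor (£331,100): Adoption Credit: 7% of the £30,000 excess over £301,100 is £2,100; credit = £3,425 − £2,100 = £1,325. Student Loan Interest Credit: £331,100 is at or above £135,600, so the credit is £0. total £1,325 + £0 = £1,325
Difference: |£0 − £1,325| = £1,325.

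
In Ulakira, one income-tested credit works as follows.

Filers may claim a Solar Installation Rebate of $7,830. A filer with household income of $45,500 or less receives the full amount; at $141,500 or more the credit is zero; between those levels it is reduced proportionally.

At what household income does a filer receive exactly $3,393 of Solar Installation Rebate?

$3,393 is 3,393/7,830 of the full $7,830, so 4,437/7,830 of the $96,000 range has been used: income = $45,500 + $96,000 × 4,437/7,830 = $99,900.

$99,900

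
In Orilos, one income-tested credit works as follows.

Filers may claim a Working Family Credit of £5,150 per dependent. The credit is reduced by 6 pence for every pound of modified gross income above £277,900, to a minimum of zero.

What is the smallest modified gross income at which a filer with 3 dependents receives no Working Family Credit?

Full credit = 3 × £5,150 = £15,450.
The credit falls by 6% of each pound above £277,900, so it reaches zero when the excess is £15,450 / 6% = £257,500: income = £277,900 + £257,500 = £535,400.

£535,400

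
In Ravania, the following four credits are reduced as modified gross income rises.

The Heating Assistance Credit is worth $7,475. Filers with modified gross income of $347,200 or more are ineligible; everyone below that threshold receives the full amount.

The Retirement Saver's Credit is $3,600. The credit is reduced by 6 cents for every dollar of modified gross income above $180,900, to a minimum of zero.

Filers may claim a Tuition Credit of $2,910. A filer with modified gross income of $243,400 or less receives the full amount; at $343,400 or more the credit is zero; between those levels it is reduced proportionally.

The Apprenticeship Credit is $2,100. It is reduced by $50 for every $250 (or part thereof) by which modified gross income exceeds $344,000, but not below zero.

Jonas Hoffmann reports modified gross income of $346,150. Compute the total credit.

$9,125

Heating Assistance Credit: $346,150 is below the $347,200 cutoff, so the full $7,475 applies.
Retirement Saver's Credit: 6% of the $165,250 excess over $180,900 is $9,915 ≥ base, so the credit is $0.
Tuition Credit: $346,150 is at or above $343,400, so the credit is $0.
Apprenticeship Credit: income exceeds $344,000 by $2,150, which is 9 full-or-partial $250 increments; reduction = 9 × $50 = $450, leaving $1,650.
Total: $7,475 + $0 + $0 + $1,650 = $9,125.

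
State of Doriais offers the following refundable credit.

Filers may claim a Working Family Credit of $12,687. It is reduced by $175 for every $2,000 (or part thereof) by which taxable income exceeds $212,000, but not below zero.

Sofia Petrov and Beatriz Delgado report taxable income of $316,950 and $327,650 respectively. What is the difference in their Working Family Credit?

$875

Sofia ($316,950): Working Family Credit: income exceeds $212,000 by $104,950, which is 53 full-or-partial $2,000 increments; reduction = 53 × $175 = $9,275, leaving $3,412.
Beatriz ($327,650): Working Family Credit: income exceeds $212,000 by $115,650, which is 58 full-or-partial $2,000 increments; reduction = 58 × $175 = $10,150, leaving $2,537.
Difference: |$3,412 − $2,537| = $875.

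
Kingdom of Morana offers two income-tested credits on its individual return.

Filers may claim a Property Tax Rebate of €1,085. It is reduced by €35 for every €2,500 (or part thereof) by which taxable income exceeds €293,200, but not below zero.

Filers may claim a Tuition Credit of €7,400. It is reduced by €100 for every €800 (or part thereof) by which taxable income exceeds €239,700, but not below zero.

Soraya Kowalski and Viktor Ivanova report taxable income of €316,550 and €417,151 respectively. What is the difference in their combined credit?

Soraya (€316,550): Property Tax Rebate: income exceeds €293,200 by €23,350, which is 10 full-or-partial €2,500 increments; reduction = 10 × €35 = €350, leaving €735. Tuition Credit: income exceeds €239,700 by €76,850 → 97 increments × €100 = €9,700 ≥ base, so the credit is €0. total €735 + €0 = €735
Viktor (€417,151): Property Tax Rebate: income exceeds €293,200 by €123,951 → 50 increments × €35 = €1,750 ≥ base, so the credit is €0. Tuition Credit: income exceeds €239,700 by €177,451 → 222 increments × €100 = €22,200 ≥ base, so the credit is €0. total €0 + €0 = €0
Difference: |€735 − €0| = €735.

€735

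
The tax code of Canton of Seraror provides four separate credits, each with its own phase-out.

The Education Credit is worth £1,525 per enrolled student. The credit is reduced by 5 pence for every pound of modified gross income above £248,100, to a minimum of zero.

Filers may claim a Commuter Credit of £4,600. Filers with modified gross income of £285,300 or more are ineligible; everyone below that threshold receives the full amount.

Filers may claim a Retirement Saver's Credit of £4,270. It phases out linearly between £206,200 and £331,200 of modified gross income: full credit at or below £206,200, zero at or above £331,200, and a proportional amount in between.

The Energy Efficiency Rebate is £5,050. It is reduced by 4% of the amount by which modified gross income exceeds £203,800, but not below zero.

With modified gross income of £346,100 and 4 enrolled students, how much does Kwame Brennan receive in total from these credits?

£1,200

Education Credit: base = 4 × £1,525 = £6,100. 5% of the £98,000 excess over £248,100 is £4,900; credit = £6,100 − £4,900 = £1,200.
Commuter Credit: £346,100 meets or exceeds the £285,300 cutoff, so the credit is £0.
Retirement Saver's Credit: £346,100 is at or above £331,200, so the credit is £0.
Energy Efficiency Rebate: 4% of the £142,300 excess over £203,800 is £5,692 ≥ base, so the credit is £0.
Total: £1,200 + £0 + £0 + £0 = £1,200.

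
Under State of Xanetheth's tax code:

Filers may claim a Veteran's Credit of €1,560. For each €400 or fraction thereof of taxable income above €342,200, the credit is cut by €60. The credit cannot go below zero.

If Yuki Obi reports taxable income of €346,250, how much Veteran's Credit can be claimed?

€900

Veteran's Credit: income exceeds €342,200 by €4,050, which is 11 full-or-partial €400 increments; reduction = 11 × €60 = €660, leaving €900.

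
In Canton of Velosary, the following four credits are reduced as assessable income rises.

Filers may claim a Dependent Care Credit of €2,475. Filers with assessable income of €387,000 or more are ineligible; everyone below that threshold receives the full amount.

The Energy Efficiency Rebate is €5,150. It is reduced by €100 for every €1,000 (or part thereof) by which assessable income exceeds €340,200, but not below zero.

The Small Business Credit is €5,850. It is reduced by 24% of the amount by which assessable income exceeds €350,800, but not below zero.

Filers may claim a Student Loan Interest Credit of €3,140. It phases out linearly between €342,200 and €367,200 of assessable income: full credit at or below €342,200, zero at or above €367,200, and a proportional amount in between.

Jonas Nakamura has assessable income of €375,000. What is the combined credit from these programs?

Dependent Care Credit: €375,000 is below the €387,000 cutoff, so the full €2,475 applies.
Energy Efficiency Rebate: income exceeds €340,200 by €34,800, which is 35 full-or-partial €1,000 increments; reduction = 35 × €100 = €3,500, leaving €1,650.
Small Business Credit: 24% of the €24,200 excess over €350,800 is €5,808; credit = €5,850 − €5,808 = €42.
Student Loan Interest Credit: €375,000 is at or above €367,200, so the credit is €0.
Total: €2,475 + €1,650 + €42 + €0 = €4,167.

€4,167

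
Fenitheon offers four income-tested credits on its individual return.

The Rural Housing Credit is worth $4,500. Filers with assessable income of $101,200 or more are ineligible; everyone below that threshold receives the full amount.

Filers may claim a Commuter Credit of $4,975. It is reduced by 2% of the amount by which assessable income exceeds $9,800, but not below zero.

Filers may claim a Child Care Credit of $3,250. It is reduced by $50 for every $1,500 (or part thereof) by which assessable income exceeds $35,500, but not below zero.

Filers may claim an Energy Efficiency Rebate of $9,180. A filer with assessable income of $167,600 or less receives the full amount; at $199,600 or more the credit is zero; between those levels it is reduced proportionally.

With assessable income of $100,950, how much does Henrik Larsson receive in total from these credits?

Rural Housing Credit: $100,950 is below the $101,200 cutoff, so the full $4,500 applies.
Commuter Credit: 2% of the $91,150 excess over $9,800 is $1,823; credit = $4,975 − $1,823 = $3,152.
Child Care Credit: income exceeds $35,500 by $65,450, which is 44 full-or-partial $1,500 increments; reduction = 44 × $50 = $2,200, leaving $1,050.
Energy Efficiency Rebate: $100,950 is at or below the $167,600 threshold, so the full $9,180 applies.
Total: $4,500 + $3,152 + $1,050 + $9,180 = $17,882.

$17,882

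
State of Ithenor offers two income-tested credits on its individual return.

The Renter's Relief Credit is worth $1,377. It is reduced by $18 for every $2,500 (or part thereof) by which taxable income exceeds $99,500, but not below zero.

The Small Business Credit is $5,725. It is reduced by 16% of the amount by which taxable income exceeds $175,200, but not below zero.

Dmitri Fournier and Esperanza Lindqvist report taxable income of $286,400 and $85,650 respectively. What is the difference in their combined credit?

$7,075

Dmitri ($286,400): Renter's Relief Credit: income exceeds $99,500 by $186,900, which is 75 full-or-partial $2,500 increments; reduction = 75 × $18 = $1,350, leaving $27. Small Business Credit: 16% of the $111,200 excess over $175,200 is $17,792 ≥ base, so the credit is $0. total $27 + $0 = $27
Esperanza ($85,650): Renter's Relief Credit: $85,650 is at or below the $99,500 threshold, so the full $1,377 applies. Small Business Credit: $85,650 is at or below the $175,200 threshold, so the full $5,725 applies. total $1,377 + $5,725 = $7,102
Difference: |$27 − $7,102| = $7,075.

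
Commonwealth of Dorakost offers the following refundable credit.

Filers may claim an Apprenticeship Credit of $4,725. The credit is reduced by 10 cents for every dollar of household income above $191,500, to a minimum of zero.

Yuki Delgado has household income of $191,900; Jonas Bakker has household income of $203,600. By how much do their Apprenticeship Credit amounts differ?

$1,170

Yuki ($191,900): Apprenticeship Credit: 10% of the $400 excess over $191,500 is $40; credit = $4,725 − $40 = $4,685.
Jonas ($203,600): Apprenticeship Credit: 10% of the $12,100 excess over $191,500 is $1,210; credit = $4,725 − $1,210 = $3,515.
Difference: |$4,685 − $3,515| = $1,170.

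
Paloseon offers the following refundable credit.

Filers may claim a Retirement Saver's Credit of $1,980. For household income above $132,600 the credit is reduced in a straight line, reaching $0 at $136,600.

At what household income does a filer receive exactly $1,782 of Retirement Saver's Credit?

$1,782 is 1,782/1,980 of the full $1,980, so 198/1,980 of the $4,000 range has been used: income = $132,600 + $4,000 × 198/1,980 = $133,000.

$133,000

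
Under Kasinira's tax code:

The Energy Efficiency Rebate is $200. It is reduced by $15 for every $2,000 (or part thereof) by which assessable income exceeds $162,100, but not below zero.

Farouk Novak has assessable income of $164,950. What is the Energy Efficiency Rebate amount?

$170

Energy Efficiency Rebate: income exceeds $162,100 by $2,850, which is 2 full-or-partial $2,000 increments; reduction = 2 × $15 = $30, leaving $170.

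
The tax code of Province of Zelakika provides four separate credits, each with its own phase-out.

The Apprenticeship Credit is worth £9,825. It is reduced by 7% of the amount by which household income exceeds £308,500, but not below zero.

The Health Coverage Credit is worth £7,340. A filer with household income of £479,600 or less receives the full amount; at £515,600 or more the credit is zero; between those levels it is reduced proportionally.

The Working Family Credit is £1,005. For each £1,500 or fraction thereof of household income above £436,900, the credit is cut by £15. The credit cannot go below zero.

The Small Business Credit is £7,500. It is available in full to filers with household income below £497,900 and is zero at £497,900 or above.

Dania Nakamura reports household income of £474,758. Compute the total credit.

Apprenticeship Credit: 7% of the £166,258 excess over £308,500 is £11,638.06 ≥ base, so the credit is £0.
Health Coverage Credit: £474,758 is at or below the £479,600 threshold, so the full £7,340 applies.
Working Family Credit: income exceeds £436,900 by £37,858, which is 26 full-or-partial £1,500 increments; reduction = 26 × £15 = £390, leaving £615.
Small Business Credit: £474,758 is below the £497,900 cutoff, so the full £7,500 applies.
Total: £0 + £7,340 + £615 + £7,500 = £15,455.

£15,455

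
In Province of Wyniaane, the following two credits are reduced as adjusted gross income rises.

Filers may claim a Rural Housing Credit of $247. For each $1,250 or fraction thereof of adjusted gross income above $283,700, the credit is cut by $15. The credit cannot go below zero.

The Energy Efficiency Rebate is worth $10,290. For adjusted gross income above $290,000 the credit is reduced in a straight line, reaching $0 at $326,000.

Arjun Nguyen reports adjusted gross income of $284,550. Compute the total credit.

$10,522

Rural Housing Credit: income exceeds $283,700 by $850, which is 1 full-or-partial $1,250 increment; reduction = 1 × $15 = $15, leaving $232.
Energy Efficiency Rebate: $284,550 is at or below the $290,000 threshold, so the full $10,290 applies.
Total: $232 + $10,290 = $10,522.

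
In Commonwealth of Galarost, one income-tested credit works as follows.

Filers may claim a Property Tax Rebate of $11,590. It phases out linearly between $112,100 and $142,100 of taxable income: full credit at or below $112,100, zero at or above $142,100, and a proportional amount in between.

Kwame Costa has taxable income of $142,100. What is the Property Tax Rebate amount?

Property Tax Rebate: $142,100 is at or above $142,100, so the credit is $0.

$0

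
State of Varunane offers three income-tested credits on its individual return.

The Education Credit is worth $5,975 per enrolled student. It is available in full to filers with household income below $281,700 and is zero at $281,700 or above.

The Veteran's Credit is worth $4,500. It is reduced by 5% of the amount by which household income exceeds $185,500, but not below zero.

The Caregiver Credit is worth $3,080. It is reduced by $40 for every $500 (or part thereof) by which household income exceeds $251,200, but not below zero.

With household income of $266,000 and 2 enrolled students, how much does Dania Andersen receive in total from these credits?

$14,305

Education Credit: base = 2 × $5,975 = $11,950. $266,000 is below the $281,700 cutoff, so the full $11,950 applies.
Veteran's Credit: 5% of the $80,500 excess over $185,500 is $4,025; credit = $4,500 − $4,025 = $475.
Caregiver Credit: income exceeds $251,200 by $14,800, which is 30 full-or-partial $500 increments; reduction = 30 × $40 = $1,200, leaving $1,880.
Total: $11,950 + $475 + $1,880 = $14,305.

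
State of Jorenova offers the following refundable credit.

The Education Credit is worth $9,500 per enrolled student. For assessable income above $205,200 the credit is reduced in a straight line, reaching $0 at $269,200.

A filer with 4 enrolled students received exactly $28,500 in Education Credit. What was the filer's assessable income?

$221,200

Full credit = 4 × $9,500 = $38,000.
$28,500 is 28,500/38,000 of the full $38,000, so 9,500/38,000 of the $64,000 range has been used: income = $205,200 + $64,000 × 9,500/38,000 = $221,200.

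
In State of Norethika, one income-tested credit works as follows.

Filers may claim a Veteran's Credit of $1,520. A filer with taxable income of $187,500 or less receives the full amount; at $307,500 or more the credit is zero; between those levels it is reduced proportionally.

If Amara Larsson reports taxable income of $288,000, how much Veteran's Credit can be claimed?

$247

Veteran's Credit: $288,000 is $100,500 into a $120,000 phase-out range, leaving 19,500/120,000 of the credit: $1,520 × 19,500/120,000 = $247.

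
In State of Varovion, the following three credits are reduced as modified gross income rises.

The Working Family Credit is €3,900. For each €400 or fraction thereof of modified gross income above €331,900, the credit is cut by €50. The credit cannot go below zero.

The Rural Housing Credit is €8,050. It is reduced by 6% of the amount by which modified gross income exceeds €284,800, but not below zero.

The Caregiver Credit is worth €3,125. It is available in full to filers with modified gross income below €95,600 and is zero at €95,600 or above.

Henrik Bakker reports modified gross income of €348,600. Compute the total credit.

Working Family Credit: income exceeds €331,900 by €16,700, which is 42 full-or-partial €400 increments; reduction = 42 × €50 = €2,100, leaving €1,800.
Rural Housing Credit: 6% of the €63,800 excess over €284,800 is €3,828; credit = €8,050 − €3,828 = €4,222.
Caregiver Credit: €348,600 meets or exceeds the €95,600 cutoff, so the credit is €0.
Total: €1,800 + €4,222 + €0 = €6,022.

€6,022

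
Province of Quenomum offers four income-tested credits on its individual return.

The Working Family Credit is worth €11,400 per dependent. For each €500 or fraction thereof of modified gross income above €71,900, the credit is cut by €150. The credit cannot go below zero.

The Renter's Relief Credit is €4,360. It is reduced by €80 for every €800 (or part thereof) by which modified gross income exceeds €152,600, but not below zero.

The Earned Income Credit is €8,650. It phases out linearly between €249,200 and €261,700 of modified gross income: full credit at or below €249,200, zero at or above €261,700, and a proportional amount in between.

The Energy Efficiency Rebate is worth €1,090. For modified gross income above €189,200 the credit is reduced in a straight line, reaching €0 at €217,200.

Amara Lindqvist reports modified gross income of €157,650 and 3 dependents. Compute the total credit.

€21,940

Working Family Credit: base = 3 × €11,400 = €34,200. income exceeds €71,900 by €85,750, which is 172 full-or-partial €500 increments; reduction = 172 × €150 = €25,800, leaving €8,400.
Renter's Relief Credit: income exceeds €152,600 by €5,050, which is 7 full-or-partial €800 increments; reduction = 7 × €80 = €560, leaving €3,800.
Earned Income Credit: €157,650 is at or below the €249,200 threshold, so the full €8,650 applies.
Energy Efficiency Rebate: €157,650 is at or below the €189,200 threshold, so the full €1,090 applies.
Total: €8,400 + €3,800 + €8,650 + €1,090 = €21,940.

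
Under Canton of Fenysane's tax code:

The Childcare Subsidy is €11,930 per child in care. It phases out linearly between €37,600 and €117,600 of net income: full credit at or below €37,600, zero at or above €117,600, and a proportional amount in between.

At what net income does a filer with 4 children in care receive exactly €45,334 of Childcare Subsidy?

Full credit = 4 × €11,930 = €47,720.
€45,334 is 45,334/47,720 of the full €47,720, so 2,386/47,720 of the €80,000 range has been used: income = €37,600 + €80,000 × 2,386/47,720 = €41,600.

€41,600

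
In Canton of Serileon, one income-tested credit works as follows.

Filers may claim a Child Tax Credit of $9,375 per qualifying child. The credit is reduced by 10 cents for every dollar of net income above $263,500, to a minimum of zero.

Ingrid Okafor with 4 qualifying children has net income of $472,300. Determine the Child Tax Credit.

$16,620

Child Tax Credit: base = 4 × $9,375 = $37,500. 10% of the $208,800 excess over $263,500 is $20,880; credit = $37,500 − $20,880 = $16,620.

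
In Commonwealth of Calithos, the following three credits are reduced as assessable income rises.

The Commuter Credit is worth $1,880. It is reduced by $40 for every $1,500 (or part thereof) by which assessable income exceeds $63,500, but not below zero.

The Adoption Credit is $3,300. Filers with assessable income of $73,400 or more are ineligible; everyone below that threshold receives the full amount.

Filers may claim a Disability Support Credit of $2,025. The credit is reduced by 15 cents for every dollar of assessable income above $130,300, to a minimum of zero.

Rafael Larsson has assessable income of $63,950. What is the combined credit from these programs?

$7,165

Commuter Credit: income exceeds $63,500 by $450, which is 1 full-or-partial $1,500 increment; reduction = 1 × $40 = $40, leaving $1,840.
Adoption Credit: $63,950 is below the $73,400 cutoff, so the full $3,300 applies.
Disability Support Credit: $63,950 is at or below the $130,300 threshold, so the full $2,025 applies.
Total: $1,840 + $3,300 + $2,025 = $7,165.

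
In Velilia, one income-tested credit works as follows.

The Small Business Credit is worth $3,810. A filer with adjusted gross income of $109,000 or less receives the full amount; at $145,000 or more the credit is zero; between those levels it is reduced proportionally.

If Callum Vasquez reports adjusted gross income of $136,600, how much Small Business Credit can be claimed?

Small Business Credit: $136,600 is $27,600 into a $36,000 phase-out range, leaving 8,400/36,000 of the credit: $3,810 × 8,400/36,000 = $889.

$889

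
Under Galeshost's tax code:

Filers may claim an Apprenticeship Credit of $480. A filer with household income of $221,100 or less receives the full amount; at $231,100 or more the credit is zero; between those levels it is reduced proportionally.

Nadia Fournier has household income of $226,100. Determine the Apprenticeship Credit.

$240

Apprenticeship Credit: $226,100 is $5,000 into a $10,000 phase-out range, leaving 5,000/10,000 of the credit: $480 × 5,000/10,000 = $240.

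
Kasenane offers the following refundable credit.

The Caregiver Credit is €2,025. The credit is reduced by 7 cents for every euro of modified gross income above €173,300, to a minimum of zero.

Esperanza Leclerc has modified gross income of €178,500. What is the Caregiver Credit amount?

€1,661

Caregiver Credit: 7% of the €5,200 excess over €173,300 is €364; credit = €2,025 − €364 = €1,661.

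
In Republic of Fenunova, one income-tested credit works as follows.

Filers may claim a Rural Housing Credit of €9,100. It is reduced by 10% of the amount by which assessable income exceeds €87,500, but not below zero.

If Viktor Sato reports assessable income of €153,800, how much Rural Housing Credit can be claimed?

€2,470

Rural Housing Credit: 10% of the €66,300 excess over €87,500 is €6,630; credit = €9,100 − €6,630 = €2,470.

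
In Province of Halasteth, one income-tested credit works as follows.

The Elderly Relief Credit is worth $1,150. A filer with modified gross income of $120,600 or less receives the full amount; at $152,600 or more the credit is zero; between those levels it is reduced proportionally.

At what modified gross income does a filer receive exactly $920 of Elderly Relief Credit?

$127,000

$920 is 920/1,150 of the full $1,150, so 230/1,150 of the $32,000 range has been used: income = $120,600 + $32,000 × 230/1,150 = $127,000.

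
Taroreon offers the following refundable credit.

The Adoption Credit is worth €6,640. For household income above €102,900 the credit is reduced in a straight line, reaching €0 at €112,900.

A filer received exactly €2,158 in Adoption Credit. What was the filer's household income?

€2,158 is 2,158/6,640 of the full €6,640, so 4,482/6,640 of the €10,000 range has been used: income = €102,900 + €10,000 × 4,482/6,640 = €109,650.

€109,650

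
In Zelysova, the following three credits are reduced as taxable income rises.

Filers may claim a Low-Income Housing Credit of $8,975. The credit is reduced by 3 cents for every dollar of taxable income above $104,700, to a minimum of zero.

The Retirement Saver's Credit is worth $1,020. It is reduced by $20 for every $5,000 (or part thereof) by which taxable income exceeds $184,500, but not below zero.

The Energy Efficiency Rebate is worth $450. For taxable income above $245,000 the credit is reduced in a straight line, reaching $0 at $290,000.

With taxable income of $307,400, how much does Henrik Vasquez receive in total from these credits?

$3,414

Low-Income Housing Credit: 3% of the $202,700 excess over $104,700 is $6,081; credit = $8,975 − $6,081 = $2,894.
Retirement Saver's Credit: income exceeds $184,500 by $122,900, which is 25 full-or-partial $5,000 increments; reduction = 25 × $20 = $500, leaving $520.
Energy Efficiency Rebate: $307,400 is at or above $290,000, so the credit is $0.
Total: $2,894 + $520 + $0 = $3,414.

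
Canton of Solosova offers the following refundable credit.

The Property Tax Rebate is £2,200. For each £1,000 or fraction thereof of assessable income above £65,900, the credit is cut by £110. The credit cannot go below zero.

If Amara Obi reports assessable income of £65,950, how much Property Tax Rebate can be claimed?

£2,090

Property Tax Rebate: income exceeds £65,900 by £50, which is 1 full-or-partial £1,000 increment; reduction = 1 × £110 = £110, leaving £2,090.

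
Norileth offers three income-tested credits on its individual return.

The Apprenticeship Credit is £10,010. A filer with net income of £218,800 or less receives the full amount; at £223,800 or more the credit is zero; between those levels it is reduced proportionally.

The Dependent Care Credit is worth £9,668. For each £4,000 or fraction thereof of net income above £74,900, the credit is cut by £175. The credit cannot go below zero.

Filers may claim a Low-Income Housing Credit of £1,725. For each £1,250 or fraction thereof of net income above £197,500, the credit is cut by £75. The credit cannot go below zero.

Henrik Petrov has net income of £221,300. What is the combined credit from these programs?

£8,423

Apprenticeship Credit: £221,300 is £2,500 into a £5,000 phase-out range, leaving 2,500/5,000 of the credit: £10,010 × 2,500/5,000 = £5,005.
Dependent Care Credit: income exceeds £74,900 by £146,400, which is 37 full-or-partial £4,000 increments; reduction = 37 × £175 = £6,475, leaving £3,193.
Low-Income Housing Credit: income exceeds £197,500 by £23,800, which is 20 full-or-partial £1,250 increments; reduction = 20 × £75 = £1,500, leaving £225.
Total: £5,005 + £3,193 + £225 = £8,423.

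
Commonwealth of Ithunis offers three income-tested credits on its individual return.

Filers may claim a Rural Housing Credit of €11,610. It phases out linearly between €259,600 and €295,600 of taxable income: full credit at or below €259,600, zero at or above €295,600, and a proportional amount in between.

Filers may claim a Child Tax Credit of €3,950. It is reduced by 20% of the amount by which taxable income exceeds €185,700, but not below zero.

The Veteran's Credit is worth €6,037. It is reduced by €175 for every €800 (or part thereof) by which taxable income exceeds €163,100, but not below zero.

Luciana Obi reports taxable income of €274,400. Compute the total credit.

Rural Housing Credit: €274,400 is €14,800 into a €36,000 phase-out range, leaving 21,200/36,000 of the credit: €11,610 × 21,200/36,000 = €6,837.
Child Tax Credit: 20% of the €88,700 excess over €185,700 is €17,740 ≥ base, so the credit is €0.
Veteran's Credit: income exceeds €163,100 by €111,300 → 140 increments × €175 = €24,500 ≥ base, so the credit is €0.
Total: €6,837 + €0 + €0 = €6,837.

€6,837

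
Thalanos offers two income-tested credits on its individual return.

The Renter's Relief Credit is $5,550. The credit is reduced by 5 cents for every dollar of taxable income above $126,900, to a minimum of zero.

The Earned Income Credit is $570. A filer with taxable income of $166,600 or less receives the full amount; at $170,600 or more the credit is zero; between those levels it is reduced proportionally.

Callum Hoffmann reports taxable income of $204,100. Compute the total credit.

$1,690

Renter's Relief Credit: 5% of the $77,200 excess over $126,900 is $3,860; credit = $5,550 − $3,860 = $1,690.
Earned Income Credit: $204,100 is at or above $170,600, so the credit is $0.
Total: $1,690 + $0 = $1,690.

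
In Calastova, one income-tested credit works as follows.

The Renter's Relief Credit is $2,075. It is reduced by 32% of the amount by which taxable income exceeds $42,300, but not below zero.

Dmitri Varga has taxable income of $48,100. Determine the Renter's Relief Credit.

Renter's Relief Credit: 32% of the $5,800 excess over $42,300 is $1,856; credit = $2,075 − $1,856 = $219.

$219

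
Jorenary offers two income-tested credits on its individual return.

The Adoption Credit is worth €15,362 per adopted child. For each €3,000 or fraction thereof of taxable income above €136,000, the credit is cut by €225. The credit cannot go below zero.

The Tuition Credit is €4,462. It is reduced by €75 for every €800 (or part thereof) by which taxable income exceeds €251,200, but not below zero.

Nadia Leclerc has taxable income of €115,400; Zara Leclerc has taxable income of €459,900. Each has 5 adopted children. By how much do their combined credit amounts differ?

Nadia (€115,400): Adoption Credit: base = 5 × €15,362 = €76,810. €115,400 is at or below the €136,000 threshold, so the full €76,810 applies. Tuition Credit: €115,400 is at or below the €251,200 threshold, so the full €4,462 applies. total €76,810 + €4,462 = €81,272
Zara (€459,900): Adoption Credit: base = 5 × €15,362 = €76,810. income exceeds €136,000 by €323,900, which is 108 full-or-partial €3,000 increments; reduction = 108 × €225 = €24,300, leaving €52,510. Tuition Credit: income exceeds €251,200 by €208,700 → 261 increments × €75 = €19,575 ≥ base, so the credit is €0. total €52,510 + €0 = €52,510
Difference: |€81,272 − €52,510| = €28,762.

€28,762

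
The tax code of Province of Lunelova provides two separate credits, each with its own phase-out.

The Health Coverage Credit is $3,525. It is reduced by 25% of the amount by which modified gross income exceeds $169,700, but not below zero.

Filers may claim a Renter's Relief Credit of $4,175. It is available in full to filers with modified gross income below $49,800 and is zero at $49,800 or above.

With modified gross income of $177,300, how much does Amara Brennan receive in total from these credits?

Health Coverage Credit: 25% of the $7,600 excess over $169,700 is $1,900; credit = $3,525 − $1,900 = $1,625.
Renter's Relief Credit: $177,300 meets or exceeds the $49,800 cutoff, so the credit is $0.
Total: $1,625 + $0 = $1,625.

$1,625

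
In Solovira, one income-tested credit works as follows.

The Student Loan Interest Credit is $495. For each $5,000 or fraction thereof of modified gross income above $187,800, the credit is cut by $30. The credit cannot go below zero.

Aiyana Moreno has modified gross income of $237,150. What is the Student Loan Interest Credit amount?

Student Loan Interest Credit: income exceeds $187,800 by $49,350, which is 10 full-or-partial $5,000 increments; reduction = 10 × $30 = $300, leaving $195.

$195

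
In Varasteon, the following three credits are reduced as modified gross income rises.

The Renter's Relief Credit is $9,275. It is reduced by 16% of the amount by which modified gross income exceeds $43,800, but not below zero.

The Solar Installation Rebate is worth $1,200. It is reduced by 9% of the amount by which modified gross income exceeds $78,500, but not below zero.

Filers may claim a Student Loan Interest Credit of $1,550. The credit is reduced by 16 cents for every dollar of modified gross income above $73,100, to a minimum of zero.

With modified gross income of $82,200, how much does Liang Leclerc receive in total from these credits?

Renter's Relief Credit: 16% of the $38,400 excess over $43,800 is $6,144; credit = $9,275 − $6,144 = $3,131.
Solar Installation Rebate: 9% of the $3,700 excess over $78,500 is $333; credit = $1,200 − $333 = $867.
Student Loan Interest Credit: 16% of the $9,100 excess over $73,100 is $1,456; credit = $1,550 − $1,456 = $94.
Total: $3,131 + $867 + $94 = $4,092.

$4,092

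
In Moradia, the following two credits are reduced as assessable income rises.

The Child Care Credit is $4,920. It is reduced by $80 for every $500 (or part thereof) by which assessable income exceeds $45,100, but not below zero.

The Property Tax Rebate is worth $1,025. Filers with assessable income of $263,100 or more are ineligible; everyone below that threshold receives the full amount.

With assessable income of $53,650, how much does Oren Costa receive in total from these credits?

Child Care Credit: income exceeds $45,100 by $8,550, which is 18 full-or-partial $500 increments; reduction = 18 × $80 = $1,440, leaving $3,480.
Property Tax Rebate: $53,650 is below the $263,100 cutoff, so the full $1,025 applies.
Total: $3,480 + $1,025 = $4,505.

$4,505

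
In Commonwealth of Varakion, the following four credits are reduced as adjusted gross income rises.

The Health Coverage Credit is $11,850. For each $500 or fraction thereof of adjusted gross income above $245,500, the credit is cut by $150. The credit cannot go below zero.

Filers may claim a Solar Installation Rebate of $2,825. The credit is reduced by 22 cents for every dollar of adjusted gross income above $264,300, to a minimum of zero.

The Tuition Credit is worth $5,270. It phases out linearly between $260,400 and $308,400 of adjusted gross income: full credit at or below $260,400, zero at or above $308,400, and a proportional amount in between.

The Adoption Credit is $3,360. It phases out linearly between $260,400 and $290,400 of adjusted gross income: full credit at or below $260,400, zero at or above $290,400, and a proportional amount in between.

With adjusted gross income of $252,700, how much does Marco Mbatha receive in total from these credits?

Health Coverage Credit: income exceeds $245,500 by $7,200, which is 15 full-or-partial $500 increments; reduction = 15 × $150 = $2,250, leaving $9,600.
Solar Installation Rebate: $252,700 is at or below the $264,300 threshold, so the full $2,825 applies.
Tuition Credit: $252,700 is at or below the $260,400 threshold, so the full $5,270 applies.
Adoption Credit: $252,700 is at or below the $260,400 threshold, so the full $3,360 applies.
Total: $9,600 + $2,825 + $5,270 + $3,360 = $21,055.

$21,055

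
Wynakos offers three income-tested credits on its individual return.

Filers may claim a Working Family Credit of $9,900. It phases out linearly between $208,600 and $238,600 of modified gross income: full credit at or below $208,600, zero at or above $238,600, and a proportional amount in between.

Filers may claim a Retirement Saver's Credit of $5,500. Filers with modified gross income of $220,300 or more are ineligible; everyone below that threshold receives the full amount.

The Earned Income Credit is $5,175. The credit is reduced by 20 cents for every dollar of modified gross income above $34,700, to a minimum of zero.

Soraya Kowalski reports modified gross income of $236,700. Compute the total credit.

$627

Working Family Credit: $236,700 is $28,100 into a $30,000 phase-out range, leaving 1,900/30,000 of the credit: $9,900 × 1,900/30,000 = $627.
Retirement Saver's Credit: $236,700 meets or exceeds the $220,300 cutoff, so the credit is $0.
Earned Income Credit: 20% of the $202,000 excess over $34,700 is $40,400 ≥ base, so the credit is $0.
Total: $627 + $0 + $0 = $627.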